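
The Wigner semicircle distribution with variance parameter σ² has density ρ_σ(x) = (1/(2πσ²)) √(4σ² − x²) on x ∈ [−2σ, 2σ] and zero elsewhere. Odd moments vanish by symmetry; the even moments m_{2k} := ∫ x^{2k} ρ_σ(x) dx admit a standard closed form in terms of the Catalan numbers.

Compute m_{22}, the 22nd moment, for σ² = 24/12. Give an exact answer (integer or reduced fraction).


By the scaled semicircle moment identity, m_{2k} = σ^{2k} · C_k with k = 11.
C_11 = (1/(k+1)) · C(2k, k) = (1/12) · C(22, 11) = (1/12) · 705432 = 58786.
σ^{2k} = (σ²)^k = (24/12)^11 = 2048.

Therefore m_{22} = σ^{22} · C_11 = 2048 · 58786 = 120393728.


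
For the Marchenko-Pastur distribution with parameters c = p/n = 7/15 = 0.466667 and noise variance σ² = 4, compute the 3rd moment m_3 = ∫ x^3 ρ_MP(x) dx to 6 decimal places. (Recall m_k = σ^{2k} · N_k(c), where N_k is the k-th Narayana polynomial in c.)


E[X³] = σ⁶ (1 + 3c + c²) (third MP moment). With σ² = 4 (so σ⁶ = 64) and c = 7/15 = 0.466667: E[X³] = 64 · (1 + 3·0.466667 + (0.466667)²) = 64 · 2.617778.

So E[X^3] = 167.537778.


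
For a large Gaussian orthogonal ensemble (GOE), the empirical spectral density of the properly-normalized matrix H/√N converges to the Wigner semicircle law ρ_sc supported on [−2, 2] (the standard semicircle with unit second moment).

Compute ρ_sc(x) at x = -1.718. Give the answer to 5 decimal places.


ρ_sc(x) = (1/(2π)) √(4 − x²). With x = -1.718:
  4 − x² = 4 − (-1.718)² = 4 − 2.951524 = 1.048476.
  √(4 − x²) = 1.023951.
  1/(2π) = 0.159155.
  ρ_sc(-1.718) = 0.159155 · 1.023951 = 0.162967.

Rounded to 5 decimal places: ρ_sc(-1.718) ≈ 0.16297.


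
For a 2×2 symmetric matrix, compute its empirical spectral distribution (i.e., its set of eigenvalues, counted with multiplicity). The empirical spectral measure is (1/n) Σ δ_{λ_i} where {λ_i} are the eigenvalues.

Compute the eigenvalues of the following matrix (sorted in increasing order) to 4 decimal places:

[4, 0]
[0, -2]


Since M is real symmetric, both eigenvalues are real; they are the roots of det(λI − M) = λ² − (tr M) λ + det M.
tr M = 4 + (-2) = 2.
det M = 4·(-2) − 0² = -8 − 0 = -8.
Characteristic polynomial: λ² − 2λ − 8 = 0.
Discriminant Δ = (tr M)² − 4·det M = 4 − (-32) = 36; √Δ = 6.000000.
λ = (tr M ± √Δ)/2 = (2 ± 6.000000)/2, giving (tr M − √Δ)/2 = -2.0000 and (tr M + √Δ)/2 = 4.0000.

Eigenvalues sorted in increasing order: [-2.0000, 4.0000].


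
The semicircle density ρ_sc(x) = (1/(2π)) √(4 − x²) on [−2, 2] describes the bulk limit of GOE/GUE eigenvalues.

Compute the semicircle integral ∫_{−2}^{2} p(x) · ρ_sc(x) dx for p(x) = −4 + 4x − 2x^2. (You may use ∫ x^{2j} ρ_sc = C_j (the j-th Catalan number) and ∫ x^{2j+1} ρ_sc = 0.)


Write p(x) = Σ a_i x^i, split into monomials and integrate each against ρ_sc separately.
Using ∫ x^{2j} ρ_sc = C_j = (1/(j+1)) C(2j, j) (Catalan numbers) and ∫ x^{2j+1} ρ_sc = 0 (odd monomials vanish by symmetry):
  i = 0 (even): a_0 · C_{0} = -4 · 1 = -4
  i = 1 (odd): ∫ x^1 ρ_sc = 0 (vanishes)
  i = 2 (even): a_2 · C_{1} = -2 · 1 = -2

Summing the contributions: ∫_{−2}^{2} p(x) ρ_sc(x) dx = (-4) + (-2) = -6.


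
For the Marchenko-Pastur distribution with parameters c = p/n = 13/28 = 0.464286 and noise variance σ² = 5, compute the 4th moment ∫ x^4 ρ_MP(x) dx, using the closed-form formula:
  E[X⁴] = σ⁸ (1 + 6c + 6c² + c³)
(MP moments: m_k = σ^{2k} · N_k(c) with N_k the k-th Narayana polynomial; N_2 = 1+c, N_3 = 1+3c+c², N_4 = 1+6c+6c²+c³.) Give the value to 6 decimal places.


E[X⁴] = σ⁸ (1 + 6c + 6c² + c³) (fourth MP moment). With σ² = 5 (so σ⁸ = 625) and c = 13/28 = 0.464286: E[X⁴] = 625 · (1 + 6·0.464286 + 6·(0.464286)² + (0.464286)³) = 625 · 5.179164.

So E[X^4] = 3236.977269.


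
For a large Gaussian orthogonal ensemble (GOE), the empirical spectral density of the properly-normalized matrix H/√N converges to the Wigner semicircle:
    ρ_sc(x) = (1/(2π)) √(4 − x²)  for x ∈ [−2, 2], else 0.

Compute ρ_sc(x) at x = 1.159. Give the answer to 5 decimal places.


ρ_sc(x) = (1/(2π)) √(4 − x²). With x = 1.159:
  4 − x² = 4 − (1.159)² = 4 − 1.343281 = 2.656719.
  √(4 − x²) = 1.629944.
  1/(2π) = 0.159155.
  ρ_sc(1.159) = 0.159155 · 1.629944 = 0.259414.

Rounded to 5 decimal places: ρ_sc(1.159) ≈ 0.25941.


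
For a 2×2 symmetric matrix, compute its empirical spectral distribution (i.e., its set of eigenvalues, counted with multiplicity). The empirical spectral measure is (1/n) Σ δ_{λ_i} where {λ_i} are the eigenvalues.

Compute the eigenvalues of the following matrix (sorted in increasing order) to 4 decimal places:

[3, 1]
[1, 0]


Since M is real symmetric, both eigenvalues are real; they are the roots of det(λI − M) = λ² − (tr M) λ + det M.
tr M = 3 + 0 = 3.
det M = 3·0 − 1² = 0 − 1 = -1.
Characteristic polynomial: λ² − 3λ − 1 = 0.
Discriminant Δ = (tr M)² − 4·det M = 9 − (-4) = 13; √Δ = 3.605551.
λ = (tr M ± √Δ)/2 = (3 ± 3.605551)/2, giving (tr M − √Δ)/2 = -0.3028 and (tr M + √Δ)/2 = 3.3028.

Eigenvalues sorted in increasing order: [-0.3028, 3.3028].


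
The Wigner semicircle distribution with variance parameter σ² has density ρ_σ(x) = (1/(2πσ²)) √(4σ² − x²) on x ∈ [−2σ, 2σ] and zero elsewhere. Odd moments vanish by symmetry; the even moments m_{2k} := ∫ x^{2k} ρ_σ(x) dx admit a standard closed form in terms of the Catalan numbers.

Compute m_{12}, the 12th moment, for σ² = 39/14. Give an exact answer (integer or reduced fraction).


By the scaled semicircle moment identity, m_{2k} = σ^{2k} · C_k with k = 6.
C_6 = (1/(k+1)) · C(2k, k) = (1/7) · C(12, 6) = (1/7) · 924 = 132.
σ^{2k} = (σ²)^k = (39/14)^6 = 3518743761/7529536.

Therefore m_{12} = σ^{12} · C_6 = (3518743761/7529536) · 132 = 116118544113/1882384.


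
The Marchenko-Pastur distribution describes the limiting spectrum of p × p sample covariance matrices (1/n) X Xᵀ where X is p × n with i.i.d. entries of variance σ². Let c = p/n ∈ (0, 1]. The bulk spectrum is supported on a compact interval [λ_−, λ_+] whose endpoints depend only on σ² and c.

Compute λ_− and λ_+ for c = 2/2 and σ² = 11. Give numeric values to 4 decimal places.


c = 2/2 = 1.000000; √c = 1.000000.
λ_− = σ² (1 − √c)² = 11 · (1 − 1.000000)² = 11 · (0.000000)² = 0.000000.
λ_+ = σ² (1 + √c)² = 11 · (1 + 1.000000)² = 11 · (2.000000)² = 44.000000.

Rounded to 4 decimal places: λ_− ≈ 0.0000, λ_+ ≈ 44.0000.


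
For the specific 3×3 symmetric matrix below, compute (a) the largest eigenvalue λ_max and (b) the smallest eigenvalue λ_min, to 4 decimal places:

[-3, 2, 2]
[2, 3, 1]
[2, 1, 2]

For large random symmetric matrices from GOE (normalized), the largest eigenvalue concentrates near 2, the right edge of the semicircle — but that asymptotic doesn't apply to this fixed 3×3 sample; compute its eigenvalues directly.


Since M is real symmetric, all three eigenvalues are real; they are the roots of det(λI − M) = λ³ − (tr M) λ² + s λ − det M, where s is the sum of the principal 2×2 minors.
tr M = -3 + 3 + 2 = 2.
s = ((-3)·3 − 2²) + ((-3)·2 − 2²) + (3·2 − 1²) = -13 + (-10) + 5 = -18.
det M (expand along row 1) = (-3)·5 − 2·2 + 2·(-4) = -27.
Characteristic polynomial: λ³ − 2λ² − 18λ + 27 = 0.
Substitute λ = y + (tr M)/3 = y + 0.666667 to remove the quadratic term: y³ + p·y + q = 0 with p = s − (tr M)²/3 = -19.333333 and q = −2(tr M)³/27 + (tr M)·s/3 − det M = 14.407407.
Three real roots ⇒ use the trigonometric (Viète) form: r = 2√(−p/3) = 5.077182, φ = arccos(3q/(p·r)) = arccos(-0.440329) = 2.026762 rad.
y_k = r·cos(φ/3 − 2πk/3) for k = 0, 1, 2 gives y = 3.961927, 0.768706, -4.730633.
λ_k = y_k + 0.666667 gives λ = 4.6286, 1.4354, -4.0640 (check: the sum is 2.0000 = tr M).

Hence λ_max = 4.6286 and λ_min = -4.0640.


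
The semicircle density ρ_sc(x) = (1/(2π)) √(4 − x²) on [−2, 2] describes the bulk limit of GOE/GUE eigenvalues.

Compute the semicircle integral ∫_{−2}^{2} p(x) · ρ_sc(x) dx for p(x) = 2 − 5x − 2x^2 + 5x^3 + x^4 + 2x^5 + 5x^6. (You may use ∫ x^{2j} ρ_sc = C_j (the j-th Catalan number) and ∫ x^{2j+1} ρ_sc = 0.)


Write p(x) = Σ a_i x^i, split into monomials and integrate each against ρ_sc separately.
Using ∫ x^{2j} ρ_sc = C_j = (1/(j+1)) C(2j, j) (Catalan numbers) and ∫ x^{2j+1} ρ_sc = 0 (odd monomials vanish by symmetry):
  i = 0 (even): a_0 · C_{0} = 2 · 1 = 2
  i = 1 (odd): ∫ x^1 ρ_sc = 0 (vanishes)
  i = 2 (even): a_2 · C_{1} = -2 · 1 = -2
  i = 3 (odd): ∫ x^3 ρ_sc = 0 (vanishes)
  i = 4 (even): a_4 · C_{2} = 1 · 2 = 2
  i = 5 (odd): ∫ x^5 ρ_sc = 0 (vanishes)
  i = 6 (even): a_6 · C_{3} = 5 · 5 = 25

Summing the contributions: ∫_{−2}^{2} p(x) ρ_sc(x) dx = 2 + (-2) + 2 + 25 = 27.


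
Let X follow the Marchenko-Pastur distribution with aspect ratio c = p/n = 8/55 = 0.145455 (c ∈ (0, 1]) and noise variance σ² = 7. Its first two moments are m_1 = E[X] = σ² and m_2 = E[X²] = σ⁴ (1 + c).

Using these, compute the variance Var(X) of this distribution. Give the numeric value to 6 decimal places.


m_1 = E[X] = σ² = 7, so m_1² = 49.
m_2 = E[X²] = σ⁴ (1 + c) = 49 · (1 + 0.145455) = 49 · 1.145455 = 56.127273.
(Note m_2 − m_1² simplifies to c · σ⁴ = 0.145455 · 49.)

Var(X) = m_2 − m_1² = 56.127273 − 49 = 7.127273.


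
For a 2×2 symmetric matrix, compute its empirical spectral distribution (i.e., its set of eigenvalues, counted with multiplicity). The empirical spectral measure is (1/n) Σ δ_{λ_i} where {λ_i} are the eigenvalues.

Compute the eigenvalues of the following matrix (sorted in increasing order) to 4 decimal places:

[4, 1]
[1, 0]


Since M is real symmetric, both eigenvalues are real; they are the roots of det(λI − M) = λ² − (tr M) λ + det M.
tr M = 4 + 0 = 4.
det M = 4·0 − 1² = 0 − 1 = -1.
Characteristic polynomial: λ² − 4λ − 1 = 0.
Discriminant Δ = (tr M)² − 4·det M = 16 − (-4) = 20; √Δ = 4.472136.
λ = (tr M ± √Δ)/2 = (4 ± 4.472136)/2, giving (tr M − √Δ)/2 = -0.2361 and (tr M + √Δ)/2 = 4.2361.

Eigenvalues sorted in increasing order: [-0.2361, 4.2361].


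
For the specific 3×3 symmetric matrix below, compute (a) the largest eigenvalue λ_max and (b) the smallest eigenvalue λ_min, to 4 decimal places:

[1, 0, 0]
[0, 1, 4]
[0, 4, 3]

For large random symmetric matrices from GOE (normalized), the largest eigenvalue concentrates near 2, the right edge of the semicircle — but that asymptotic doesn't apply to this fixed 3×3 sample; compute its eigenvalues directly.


Since M is real symmetric, all three eigenvalues are real; they are the roots of det(λI − M) = λ³ − (tr M) λ² + s λ − det M, where s is the sum of the principal 2×2 minors.
tr M = 1 + 1 + 3 = 5.
s = (1·1 − 0²) + (1·3 − 0²) + (1·3 − 4²) = 1 + 3 + (-13) = -9.
det M (expand along row 1) = 1·(-13) − 0·0 + 0·0 = -13.
Characteristic polynomial: λ³ − 5λ² − 9λ + 13 = 0.
Substitute λ = y + (tr M)/3 = y + 1.666667 to remove the quadratic term: y³ + p·y + q = 0 with p = s − (tr M)²/3 = -17.333333 and q = −2(tr M)³/27 + (tr M)·s/3 − det M = -11.259259.
Three real roots ⇒ use the trigonometric (Viète) form: r = 2√(−p/3) = 4.807402, φ = arccos(3q/(p·r)) = arccos(0.405358) = 1.153426 rad.
y_k = r·cos(φ/3 − 2πk/3) for k = 0, 1, 2 gives y = 4.456439, -0.666667, -3.789772.
λ_k = y_k + 1.666667 gives λ = 6.1231, 1.0000, -2.1231 (check: the sum is 5.0000 = tr M).

Hence λ_max = 6.1231 and λ_min = -2.1231.


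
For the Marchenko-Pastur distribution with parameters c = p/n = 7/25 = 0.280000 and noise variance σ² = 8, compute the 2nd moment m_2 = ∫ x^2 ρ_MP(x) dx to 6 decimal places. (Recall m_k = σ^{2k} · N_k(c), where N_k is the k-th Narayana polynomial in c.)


E[X²] = σ⁴ (1 + c) (second MP moment). With σ² = 8 (so σ⁴ = 64) and c = 7/25 = 0.280000: E[X²] = 64 · (1 + 0.280000) = 64 · 1.280000.

So E[X^2] = 81.920000.


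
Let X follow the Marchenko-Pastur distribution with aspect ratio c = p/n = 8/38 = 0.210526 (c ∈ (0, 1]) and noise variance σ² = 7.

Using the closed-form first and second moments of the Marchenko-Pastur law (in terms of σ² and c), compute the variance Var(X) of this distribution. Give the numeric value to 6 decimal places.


Recall the MP moments m_1 = E[X] = σ² and m_2 = E[X²] = σ⁴ (1 + c).
m_1 = E[X] = σ² = 7, so m_1² = 49.
m_2 = E[X²] = σ⁴ (1 + c) = 49 · (1 + 0.210526) = 49 · 1.210526 = 59.315789.
(Note m_2 − m_1² simplifies to c · σ⁴ = 0.210526 · 49.)

Var(X) = m_2 − m_1² = 59.315789 − 49 = 10.315789.


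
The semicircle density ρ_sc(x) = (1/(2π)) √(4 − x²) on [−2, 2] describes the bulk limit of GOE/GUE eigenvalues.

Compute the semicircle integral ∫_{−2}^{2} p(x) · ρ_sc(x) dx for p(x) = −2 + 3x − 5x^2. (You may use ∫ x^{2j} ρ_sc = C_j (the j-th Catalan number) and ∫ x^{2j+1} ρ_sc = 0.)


Write p(x) = Σ a_i x^i, split into monomials and integrate each against ρ_sc separately.
Using ∫ x^{2j} ρ_sc = C_j = (1/(j+1)) C(2j, j) (Catalan numbers) and ∫ x^{2j+1} ρ_sc = 0 (odd monomials vanish by symmetry):
  i = 0 (even): a_0 · C_{0} = -2 · 1 = -2
  i = 1 (odd): ∫ x^1 ρ_sc = 0 (vanishes)
  i = 2 (even): a_2 · C_{1} = -5 · 1 = -5

Summing the contributions: ∫_{−2}^{2} p(x) ρ_sc(x) dx = (-2) + (-5) = -7.


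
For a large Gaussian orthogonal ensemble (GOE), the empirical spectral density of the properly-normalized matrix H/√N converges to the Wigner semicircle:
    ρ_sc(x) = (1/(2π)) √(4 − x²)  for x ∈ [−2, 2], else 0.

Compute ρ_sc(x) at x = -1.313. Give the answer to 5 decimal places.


ρ_sc(x) = (1/(2π)) √(4 − x²). With x = -1.313:
  4 − x² = 4 − (-1.313)² = 4 − 1.723969 = 2.276031.
  √(4 − x²) = 1.508652.
  1/(2π) = 0.159155.
  ρ_sc(-1.313) = 0.159155 · 1.508652 = 0.240109.

Rounded to 5 decimal places: ρ_sc(-1.313) ≈ 0.24011.


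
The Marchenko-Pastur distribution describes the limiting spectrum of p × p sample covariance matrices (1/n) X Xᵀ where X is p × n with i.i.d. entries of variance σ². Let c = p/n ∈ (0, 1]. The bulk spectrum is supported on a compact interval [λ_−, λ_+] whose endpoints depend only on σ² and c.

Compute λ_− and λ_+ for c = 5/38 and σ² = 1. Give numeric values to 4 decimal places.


c = 5/38 = 0.131579; √c = 0.362738.
λ_− = σ² (1 − √c)² = 1 · (1 − 0.362738)² = 1 · (0.637262)² = 0.406103.
λ_+ = σ² (1 + √c)² = 1 · (1 + 0.362738)² = 1 · (1.362738)² = 1.857055.

Rounded to 4 decimal places: λ_− ≈ 0.4061, λ_+ ≈ 1.8571.


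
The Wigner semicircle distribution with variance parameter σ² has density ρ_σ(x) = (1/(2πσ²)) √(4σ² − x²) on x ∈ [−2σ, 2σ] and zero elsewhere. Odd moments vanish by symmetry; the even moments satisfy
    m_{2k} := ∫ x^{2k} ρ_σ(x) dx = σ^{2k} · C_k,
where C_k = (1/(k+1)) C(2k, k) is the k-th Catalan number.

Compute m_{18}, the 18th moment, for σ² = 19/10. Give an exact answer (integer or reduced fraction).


By the scaled semicircle moment identity, m_{2k} = σ^{2k} · C_k with k = 9.
C_9 = (1/(k+1)) · C(2k, k) = (1/10) · C(18, 9) = (1/10) · 48620 = 4862.
σ^{2k} = (σ²)^k = (19/10)^9 = 322687697779/1000000000.

Therefore m_{18} = σ^{18} · C_9 = (322687697779/1000000000) · 4862 = 784453793300749/500000000.


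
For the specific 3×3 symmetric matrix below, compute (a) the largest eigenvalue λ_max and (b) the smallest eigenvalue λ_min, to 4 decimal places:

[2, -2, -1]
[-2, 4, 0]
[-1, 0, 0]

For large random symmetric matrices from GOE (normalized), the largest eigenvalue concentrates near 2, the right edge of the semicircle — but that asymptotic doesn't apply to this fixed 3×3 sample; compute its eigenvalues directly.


Since M is real symmetric, all three eigenvalues are real; they are the roots of det(λI − M) = λ³ − (tr M) λ² + s λ − det M, where s is the sum of the principal 2×2 minors.
tr M = 2 + 4 + 0 = 6.
s = (2·4 − (-2)²) + (2·0 − (-1)²) + (4·0 − 0²) = 4 + (-1) + 0 = 3.
det M (expand along row 1) = 2·0 − (-2)·0 + (-1)·4 = -4.
Characteristic polynomial: λ³ − 6λ² + 3λ + 4 = 0.
Substitute λ = y + (tr M)/3 = y + 2.000000 to remove the quadratic term: y³ + p·y + q = 0 with p = s − (tr M)²/3 = -9.000000 and q = −2(tr M)³/27 + (tr M)·s/3 − det M = -6.000000.
Three real roots ⇒ use the trigonometric (Viète) form: r = 2√(−p/3) = 3.464102, φ = arccos(3q/(p·r)) = arccos(0.577350) = 0.955317 rad.
y_k = r·cos(φ/3 − 2πk/3) for k = 0, 1, 2 gives y = 3.289945, -0.705720, -2.584225.
λ_k = y_k + 2.000000 gives λ = 5.2899, 1.2943, -0.5842 (check: the sum is 6.0000 = tr M).

Hence λ_max = 5.2899 and λ_min = -0.5842.


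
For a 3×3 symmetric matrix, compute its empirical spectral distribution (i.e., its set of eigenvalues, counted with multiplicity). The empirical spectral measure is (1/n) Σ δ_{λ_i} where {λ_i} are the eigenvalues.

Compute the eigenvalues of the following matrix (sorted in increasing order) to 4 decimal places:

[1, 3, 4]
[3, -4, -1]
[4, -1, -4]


Since M is real symmetric, all three eigenvalues are real; they are the roots of det(λI − M) = λ³ − (tr M) λ² + s λ − det M, where s is the sum of the principal 2×2 minors.
tr M = 1 + (-4) + (-4) = -7.
s = (1·(-4) − 3²) + (1·(-4) − 4²) + ((-4)·(-4) − (-1)²) = -13 + (-20) + 15 = -18.
det M (expand along row 1) = 1·15 − 3·(-8) + 4·13 = 91.
Characteristic polynomial: λ³ + 7λ² − 18λ − 91 = 0.
Substitute λ = y + (tr M)/3 = y − 2.333333 to remove the quadratic term: y³ + p·y + q = 0 with p = s − (tr M)²/3 = -34.333333 and q = −2(tr M)³/27 + (tr M)·s/3 − det M = -23.592593.
Three real roots ⇒ use the trigonometric (Viète) form: r = 2√(−p/3) = 6.765928, φ = arccos(3q/(p·r)) = arccos(0.304687) = 1.261187 rad.
y_k = r·cos(φ/3 − 2πk/3) for k = 0, 1, 2 gives y = 6.176802, -0.697026, -5.479775.
λ_k = y_k − 2.333333 gives λ = 3.8435, -3.0304, -7.8131 (check: the sum is -7.0000 = tr M).

Eigenvalues sorted in increasing order: [-7.8131, -3.0304, 3.8435].


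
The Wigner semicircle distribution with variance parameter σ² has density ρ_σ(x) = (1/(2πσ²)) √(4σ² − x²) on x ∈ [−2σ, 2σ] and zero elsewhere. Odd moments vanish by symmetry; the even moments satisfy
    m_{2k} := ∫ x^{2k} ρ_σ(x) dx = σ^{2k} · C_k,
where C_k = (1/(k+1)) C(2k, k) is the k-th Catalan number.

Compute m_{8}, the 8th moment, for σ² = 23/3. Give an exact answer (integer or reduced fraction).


By the scaled semicircle moment identity, m_{2k} = σ^{2k} · C_k with k = 4.
C_4 = (1/(k+1)) · C(2k, k) = (1/5) · C(8, 4) = (1/5) · 70 = 14.
σ^{2k} = (σ²)^k = (23/3)^4 = 279841/81.

Therefore m_{8} = σ^{8} · C_4 = (279841/81) · 14 = 3917774/81.


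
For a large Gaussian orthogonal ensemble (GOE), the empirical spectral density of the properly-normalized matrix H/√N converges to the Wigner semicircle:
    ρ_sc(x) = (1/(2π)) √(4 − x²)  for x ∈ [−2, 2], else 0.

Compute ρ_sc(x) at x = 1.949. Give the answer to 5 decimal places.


ρ_sc(x) = (1/(2π)) √(4 − x²). With x = 1.949:
  4 − x² = 4 − (1.949)² = 4 − 3.798601 = 0.201399.
  √(4 − x²) = 0.448775.
  1/(2π) = 0.159155.
  ρ_sc(1.949) = 0.159155 · 0.448775 = 0.071425.

Rounded to 5 decimal places: ρ_sc(1.949) ≈ 0.07142.


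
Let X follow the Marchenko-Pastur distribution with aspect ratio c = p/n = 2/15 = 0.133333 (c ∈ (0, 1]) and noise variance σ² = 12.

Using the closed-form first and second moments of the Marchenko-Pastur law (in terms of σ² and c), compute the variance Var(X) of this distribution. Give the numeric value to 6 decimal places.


Recall the MP moments m_1 = E[X] = σ² and m_2 = E[X²] = σ⁴ (1 + c).
m_1 = E[X] = σ² = 12, so m_1² = 144.
m_2 = E[X²] = σ⁴ (1 + c) = 144 · (1 + 0.133333) = 144 · 1.133333 = 163.200000.
(Note m_2 − m_1² simplifies to c · σ⁴ = 0.133333 · 144.)

Var(X) = m_2 − m_1² = 163.200000 − 144 = 19.200000.


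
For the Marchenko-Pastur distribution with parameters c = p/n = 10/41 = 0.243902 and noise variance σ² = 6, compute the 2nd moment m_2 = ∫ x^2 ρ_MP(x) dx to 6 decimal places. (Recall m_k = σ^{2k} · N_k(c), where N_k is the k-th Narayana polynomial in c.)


E[X²] = σ⁴ (1 + c) (second MP moment). With σ² = 6 (so σ⁴ = 36) and c = 10/41 = 0.243902: E[X²] = 36 · (1 + 0.243902) = 36 · 1.243902.

So E[X^2] = 44.780488.


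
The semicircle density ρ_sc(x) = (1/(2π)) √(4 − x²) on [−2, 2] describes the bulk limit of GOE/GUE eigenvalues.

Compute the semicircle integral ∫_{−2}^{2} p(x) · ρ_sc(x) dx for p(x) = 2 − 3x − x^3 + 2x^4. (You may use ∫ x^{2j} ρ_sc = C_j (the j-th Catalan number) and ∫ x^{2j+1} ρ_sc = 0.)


Write p(x) = Σ a_i x^i, split into monomials and integrate each against ρ_sc separately.
Using ∫ x^{2j} ρ_sc = C_j = (1/(j+1)) C(2j, j) (Catalan numbers) and ∫ x^{2j+1} ρ_sc = 0 (odd monomials vanish by symmetry):
  i = 0 (even): a_0 · C_{0} = 2 · 1 = 2
  i = 1 (odd): ∫ x^1 ρ_sc = 0 (vanishes)
  i = 3 (odd): ∫ x^3 ρ_sc = 0 (vanishes)
  i = 4 (even): a_4 · C_{2} = 2 · 2 = 4

Summing the contributions: ∫_{−2}^{2} p(x) ρ_sc(x) dx = 2 + 4 = 6.


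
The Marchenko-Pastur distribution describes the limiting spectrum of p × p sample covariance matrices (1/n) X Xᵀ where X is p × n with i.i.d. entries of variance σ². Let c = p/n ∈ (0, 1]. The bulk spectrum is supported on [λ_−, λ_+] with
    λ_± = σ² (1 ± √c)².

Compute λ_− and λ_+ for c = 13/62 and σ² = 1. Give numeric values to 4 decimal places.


c = 13/62 = 0.209677; √c = 0.457905.
λ_− = σ² (1 − √c)² = 1 · (1 − 0.457905)² = 1 · (0.542095)² = 0.293866.
λ_+ = σ² (1 + √c)² = 1 · (1 + 0.457905)² = 1 · (1.457905)² = 2.125488.

Rounded to 4 decimal places: λ_− ≈ 0.2939, λ_+ ≈ 2.1255.


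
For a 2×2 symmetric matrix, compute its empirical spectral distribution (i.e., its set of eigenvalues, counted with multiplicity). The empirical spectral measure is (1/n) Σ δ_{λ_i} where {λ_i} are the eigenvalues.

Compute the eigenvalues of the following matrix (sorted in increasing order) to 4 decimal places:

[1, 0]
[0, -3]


Since M is real symmetric, both eigenvalues are real; they are the roots of det(λI − M) = λ² − (tr M) λ + det M.
tr M = 1 + (-3) = -2.
det M = 1·(-3) − 0² = -3 − 0 = -3.
Characteristic polynomial: λ² + 2λ − 3 = 0.
Discriminant Δ = (tr M)² − 4·det M = 4 − (-12) = 16; √Δ = 4.000000.
λ = (tr M ± √Δ)/2 = (-2 ± 4.000000)/2, giving (tr M − √Δ)/2 = -3.0000 and (tr M + √Δ)/2 = 1.0000.

Eigenvalues sorted in increasing order: [-3.0000, 1.0000].


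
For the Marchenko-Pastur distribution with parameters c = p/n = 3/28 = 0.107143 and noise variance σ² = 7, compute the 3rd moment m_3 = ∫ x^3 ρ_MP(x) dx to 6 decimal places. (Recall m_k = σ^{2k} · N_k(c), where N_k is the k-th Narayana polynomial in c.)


E[X³] = σ⁶ (1 + 3c + c²) (third MP moment). With σ² = 7 (so σ⁶ = 343) and c = 3/28 = 0.107143: E[X³] = 343 · (1 + 3·0.107143 + (0.107143)²) = 343 · 1.332908.

So E[X^3] = 457.187500.


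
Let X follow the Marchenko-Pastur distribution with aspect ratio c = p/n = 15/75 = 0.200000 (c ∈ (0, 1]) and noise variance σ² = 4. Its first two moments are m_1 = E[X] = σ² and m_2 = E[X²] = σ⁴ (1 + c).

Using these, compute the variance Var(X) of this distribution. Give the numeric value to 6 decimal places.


m_1 = E[X] = σ² = 4, so m_1² = 16.
m_2 = E[X²] = σ⁴ (1 + c) = 16 · (1 + 0.200000) = 16 · 1.200000 = 19.200000.
(Note m_2 − m_1² simplifies to c · σ⁴ = 0.200000 · 16.)

Var(X) = m_2 − m_1² = 19.200000 − 16 = 3.200000.


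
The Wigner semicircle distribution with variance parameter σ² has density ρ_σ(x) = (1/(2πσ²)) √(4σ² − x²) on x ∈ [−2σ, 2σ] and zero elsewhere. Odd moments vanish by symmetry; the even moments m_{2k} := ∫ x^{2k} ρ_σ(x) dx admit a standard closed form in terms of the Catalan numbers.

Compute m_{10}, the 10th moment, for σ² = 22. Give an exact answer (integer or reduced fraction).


By the scaled semicircle moment identity, m_{2k} = σ^{2k} · C_k with k = 5.
C_5 = (1/(k+1)) · C(2k, k) = (1/6) · C(10, 5) = (1/6) · 252 = 42.
σ^{2k} = (σ²)^k = (22)^5 = 5153632.

Therefore m_{10} = σ^{10} · C_5 = 5153632 · 42 = 216452544.


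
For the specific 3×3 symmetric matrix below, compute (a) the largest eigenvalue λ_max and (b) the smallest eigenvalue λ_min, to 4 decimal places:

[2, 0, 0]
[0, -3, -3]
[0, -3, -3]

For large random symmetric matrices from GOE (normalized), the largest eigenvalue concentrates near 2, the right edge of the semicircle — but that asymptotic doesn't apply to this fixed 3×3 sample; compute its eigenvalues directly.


Since M is real symmetric, all three eigenvalues are real; they are the roots of det(λI − M) = λ³ − (tr M) λ² + s λ − det M, where s is the sum of the principal 2×2 minors.
tr M = 2 + (-3) + (-3) = -4.
s = (2·(-3) − 0²) + (2·(-3) − 0²) + ((-3)·(-3) − (-3)²) = -6 + (-6) + 0 = -12.
det M (expand along row 1) = 2·0 − 0·0 + 0·0 = 0.
Characteristic polynomial: λ³ + 4λ² − 12λ = 0.
Substitute λ = y + (tr M)/3 = y − 1.333333 to remove the quadratic term: y³ + p·y + q = 0 with p = s − (tr M)²/3 = -17.333333 and q = −2(tr M)³/27 + (tr M)·s/3 − det M = 20.740741.
Three real roots ⇒ use the trigonometric (Viète) form: r = 2√(−p/3) = 4.807402, φ = arccos(3q/(p·r)) = arccos(-0.746712) = 2.413901 rad.
y_k = r·cos(φ/3 − 2πk/3) for k = 0, 1, 2 gives y = 3.333333, 1.333333, -4.666667.
λ_k = y_k − 1.333333 gives λ = 2.0000, 0.0000, -6.0000 (check: the sum is -4.0000 = tr M).

Hence λ_max = 2.0000 and λ_min = -6.0000.


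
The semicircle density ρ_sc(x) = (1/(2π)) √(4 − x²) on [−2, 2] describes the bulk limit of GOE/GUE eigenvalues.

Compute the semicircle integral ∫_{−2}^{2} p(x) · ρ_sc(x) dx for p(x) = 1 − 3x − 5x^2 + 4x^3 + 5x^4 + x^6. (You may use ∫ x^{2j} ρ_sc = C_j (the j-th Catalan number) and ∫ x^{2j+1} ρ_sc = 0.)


Write p(x) = Σ a_i x^i, split into monomials and integrate each against ρ_sc separately.
Using ∫ x^{2j} ρ_sc = C_j = (1/(j+1)) C(2j, j) (Catalan numbers) and ∫ x^{2j+1} ρ_sc = 0 (odd monomials vanish by symmetry):
  i = 0 (even): a_0 · C_{0} = 1 · 1 = 1
  i = 1 (odd): ∫ x^1 ρ_sc = 0 (vanishes)
  i = 2 (even): a_2 · C_{1} = -5 · 1 = -5
  i = 3 (odd): ∫ x^3 ρ_sc = 0 (vanishes)
  i = 4 (even): a_4 · C_{2} = 5 · 2 = 10
  i = 6 (even): a_6 · C_{3} = 1 · 5 = 5

Summing the contributions: ∫_{−2}^{2} p(x) ρ_sc(x) dx = 1 + (-5) + 10 + 5 = 11.


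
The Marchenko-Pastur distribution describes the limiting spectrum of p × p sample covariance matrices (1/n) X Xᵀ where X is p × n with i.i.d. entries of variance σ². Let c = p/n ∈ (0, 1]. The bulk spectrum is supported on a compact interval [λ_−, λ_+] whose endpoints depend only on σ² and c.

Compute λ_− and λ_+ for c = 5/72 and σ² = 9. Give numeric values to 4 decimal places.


c = 5/72 = 0.069444; √c = 0.263523.
λ_− = σ² (1 − √c)² = 9 · (1 − 0.263523)² = 9 · (0.736477)² = 4.881584.
λ_+ = σ² (1 + √c)² = 9 · (1 + 0.263523)² = 9 · (1.263523)² = 14.368416.

Rounded to 4 decimal places: λ_− ≈ 4.8816, λ_+ ≈ 14.3684.


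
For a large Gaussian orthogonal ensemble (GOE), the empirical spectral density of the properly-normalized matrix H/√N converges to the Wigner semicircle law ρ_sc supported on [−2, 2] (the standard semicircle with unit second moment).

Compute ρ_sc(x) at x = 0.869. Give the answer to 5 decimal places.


ρ_sc(x) = (1/(2π)) √(4 − x²). With x = 0.869:
  4 − x² = 4 − (0.869)² = 4 − 0.755161 = 3.244839.
  √(4 − x²) = 1.801344.
  1/(2π) = 0.159155.
  ρ_sc(0.869) = 0.159155 · 1.801344 = 0.286693.

Rounded to 5 decimal places: ρ_sc(0.869) ≈ 0.28669.


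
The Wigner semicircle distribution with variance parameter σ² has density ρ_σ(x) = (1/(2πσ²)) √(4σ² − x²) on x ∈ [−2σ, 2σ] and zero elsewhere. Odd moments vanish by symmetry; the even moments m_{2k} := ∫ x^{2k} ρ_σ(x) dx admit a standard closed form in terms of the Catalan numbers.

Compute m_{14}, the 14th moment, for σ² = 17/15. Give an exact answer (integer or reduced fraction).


By the scaled semicircle moment identity, m_{2k} = σ^{2k} · C_k with k = 7.
C_7 = (1/(k+1)) · C(2k, k) = (1/8) · C(14, 7) = (1/8) · 3432 = 429.
σ^{2k} = (σ²)^k = (17/15)^7 = 410338673/170859375.

Therefore m_{14} = σ^{14} · C_7 = (410338673/170859375) · 429 = 58678430239/56953125.


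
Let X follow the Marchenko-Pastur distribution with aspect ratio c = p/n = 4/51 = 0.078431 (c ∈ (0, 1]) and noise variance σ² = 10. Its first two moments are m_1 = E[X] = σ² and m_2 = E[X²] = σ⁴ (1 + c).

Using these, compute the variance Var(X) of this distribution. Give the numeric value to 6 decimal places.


m_1 = E[X] = σ² = 10, so m_1² = 100.
m_2 = E[X²] = σ⁴ (1 + c) = 100 · (1 + 0.078431) = 100 · 1.078431 = 107.843137.
(Note m_2 − m_1² simplifies to c · σ⁴ = 0.078431 · 100.)

Var(X) = m_2 − m_1² = 107.843137 − 100 = 7.843137.


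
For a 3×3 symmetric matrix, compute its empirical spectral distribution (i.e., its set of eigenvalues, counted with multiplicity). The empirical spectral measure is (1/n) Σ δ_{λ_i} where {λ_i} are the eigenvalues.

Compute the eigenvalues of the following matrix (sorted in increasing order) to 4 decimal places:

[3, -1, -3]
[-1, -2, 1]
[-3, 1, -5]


Since M is real symmetric, all three eigenvalues are real; they are the roots of det(λI − M) = λ³ − (tr M) λ² + s λ − det M, where s is the sum of the principal 2×2 minors.
tr M = 3 + (-2) + (-5) = -4.
s = (3·(-2) − (-1)²) + (3·(-5) − (-3)²) + ((-2)·(-5) − 1²) = -7 + (-24) + 9 = -22.
det M (expand along row 1) = 3·9 − (-1)·8 + (-3)·(-7) = 56.
Characteristic polynomial: λ³ + 4λ² − 22λ − 56 = 0.
Substitute λ = y + (tr M)/3 = y − 1.333333 to remove the quadratic term: y³ + p·y + q = 0 with p = s − (tr M)²/3 = -27.333333 and q = −2(tr M)³/27 + (tr M)·s/3 − det M = -21.925926.
Three real roots ⇒ use the trigonometric (Viète) form: r = 2√(−p/3) = 6.036923, φ = arccos(3q/(p·r)) = arccos(0.398631) = 1.160773 rad.
y_k = r·cos(φ/3 − 2πk/3) for k = 0, 1, 2 gives y = 5.590638, -0.822527, -4.768111.
λ_k = y_k − 1.333333 gives λ = 4.2573, -2.1559, -6.1014 (check: the sum is -4.0000 = tr M).

Eigenvalues sorted in increasing order: [-6.1014, -2.1559, 4.2573].


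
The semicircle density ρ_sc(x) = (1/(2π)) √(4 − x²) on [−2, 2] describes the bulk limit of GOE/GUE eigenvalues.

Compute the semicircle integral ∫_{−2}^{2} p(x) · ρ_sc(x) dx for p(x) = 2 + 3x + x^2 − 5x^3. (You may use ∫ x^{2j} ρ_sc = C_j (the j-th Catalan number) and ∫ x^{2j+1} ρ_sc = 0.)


Write p(x) = Σ a_i x^i, split into monomials and integrate each against ρ_sc separately.
Using ∫ x^{2j} ρ_sc = C_j = (1/(j+1)) C(2j, j) (Catalan numbers) and ∫ x^{2j+1} ρ_sc = 0 (odd monomials vanish by symmetry):
  i = 0 (even): a_0 · C_{0} = 2 · 1 = 2
  i = 1 (odd): ∫ x^1 ρ_sc = 0 (vanishes)
  i = 2 (even): a_2 · C_{1} = 1 · 1 = 1
  i = 3 (odd): ∫ x^3 ρ_sc = 0 (vanishes)

Summing the contributions: ∫_{−2}^{2} p(x) ρ_sc(x) dx = 2 + 1 = 3.


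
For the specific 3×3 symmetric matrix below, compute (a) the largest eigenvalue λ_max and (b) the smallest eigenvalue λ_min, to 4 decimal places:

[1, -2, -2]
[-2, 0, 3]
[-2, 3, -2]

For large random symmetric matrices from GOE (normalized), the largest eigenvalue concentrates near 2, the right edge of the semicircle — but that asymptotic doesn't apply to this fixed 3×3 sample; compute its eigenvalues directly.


Since M is real symmetric, all three eigenvalues are real; they are the roots of det(λI − M) = λ³ − (tr M) λ² + s λ − det M, where s is the sum of the principal 2×2 minors.
tr M = 1 + 0 + (-2) = -1.
s = (1·0 − (-2)²) + (1·(-2) − (-2)²) + (0·(-2) − 3²) = -4 + (-6) + (-9) = -19.
det M (expand along row 1) = 1·(-9) − (-2)·10 + (-2)·(-6) = 23.
Characteristic polynomial: λ³ + λ² − 19λ − 23 = 0.
Substitute λ = y + (tr M)/3 = y − 0.333333 to remove the quadratic term: y³ + p·y + q = 0 with p = s − (tr M)²/3 = -19.333333 and q = −2(tr M)³/27 + (tr M)·s/3 − det M = -16.592593.
Three real roots ⇒ use the trigonometric (Viète) form: r = 2√(−p/3) = 5.077182, φ = arccos(3q/(p·r)) = arccos(0.507114) = 1.038963 rad.
y_k = r·cos(φ/3 − 2πk/3) for k = 0, 1, 2 gives y = 4.775739, -0.895365, -3.880374.
λ_k = y_k − 0.333333 gives λ = 4.4424, -1.2287, -4.2137 (check: the sum is -1.0000 = tr M).

Hence λ_max = 4.4424 and λ_min = -4.2137.


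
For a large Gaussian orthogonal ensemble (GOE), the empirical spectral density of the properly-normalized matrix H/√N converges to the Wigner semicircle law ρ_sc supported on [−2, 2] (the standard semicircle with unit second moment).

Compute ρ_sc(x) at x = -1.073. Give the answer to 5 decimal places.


ρ_sc(x) = (1/(2π)) √(4 − x²). With x = -1.073:
  4 − x² = 4 − (-1.073)² = 4 − 1.151329 = 2.848671.
  √(4 − x²) = 1.687801.
  1/(2π) = 0.159155.
  ρ_sc(-1.073) = 0.159155 · 1.687801 = 0.268622.

Rounded to 5 decimal places: ρ_sc(-1.073) ≈ 0.26862.


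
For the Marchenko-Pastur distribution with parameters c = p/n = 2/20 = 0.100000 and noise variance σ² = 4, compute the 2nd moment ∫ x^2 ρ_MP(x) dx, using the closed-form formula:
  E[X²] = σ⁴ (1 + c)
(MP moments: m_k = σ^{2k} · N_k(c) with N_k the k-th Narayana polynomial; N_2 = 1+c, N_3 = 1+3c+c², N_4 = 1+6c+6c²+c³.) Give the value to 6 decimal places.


E[X²] = σ⁴ (1 + c) (second MP moment). With σ² = 4 (so σ⁴ = 16) and c = 2/20 = 0.100000: E[X²] = 16 · (1 + 0.100000) = 16 · 1.100000.

So E[X^2] = 17.600000.


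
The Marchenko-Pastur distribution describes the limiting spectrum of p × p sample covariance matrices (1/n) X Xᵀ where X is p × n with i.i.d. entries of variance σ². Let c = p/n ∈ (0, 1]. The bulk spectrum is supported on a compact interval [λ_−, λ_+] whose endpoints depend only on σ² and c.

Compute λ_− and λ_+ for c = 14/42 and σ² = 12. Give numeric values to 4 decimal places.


c = 14/42 = 0.333333; √c = 0.577350.
λ_− = σ² (1 − √c)² = 12 · (1 − 0.577350)² = 12 · (0.422650)² = 2.143594.
λ_+ = σ² (1 + √c)² = 12 · (1 + 0.577350)² = 12 · (1.577350)² = 29.856406.

Rounded to 4 decimal places: λ_− ≈ 2.1436, λ_+ ≈ 29.8564.


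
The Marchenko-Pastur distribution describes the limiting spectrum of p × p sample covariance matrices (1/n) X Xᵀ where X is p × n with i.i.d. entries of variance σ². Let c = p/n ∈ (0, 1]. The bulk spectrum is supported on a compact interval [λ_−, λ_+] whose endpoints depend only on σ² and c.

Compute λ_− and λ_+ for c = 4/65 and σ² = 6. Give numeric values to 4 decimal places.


c = 4/65 = 0.061538; √c = 0.248069.
λ_− = σ² (1 − √c)² = 6 · (1 − 0.248069)² = 6 · (0.751931)² = 3.392397.
λ_+ = σ² (1 + √c)² = 6 · (1 + 0.248069)² = 6 · (1.248069)² = 9.346064.

Rounded to 4 decimal places: λ_− ≈ 3.3924, λ_+ ≈ 9.3461.


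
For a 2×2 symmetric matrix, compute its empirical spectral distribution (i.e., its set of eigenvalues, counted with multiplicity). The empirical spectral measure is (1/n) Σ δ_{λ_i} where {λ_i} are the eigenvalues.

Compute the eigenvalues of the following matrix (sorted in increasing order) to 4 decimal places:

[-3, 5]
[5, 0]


Since M is real symmetric, both eigenvalues are real; they are the roots of det(λI − M) = λ² − (tr M) λ + det M.
tr M = -3 + 0 = -3.
det M = (-3)·0 − 5² = 0 − 25 = -25.
Characteristic polynomial: λ² + 3λ − 25 = 0.
Discriminant Δ = (tr M)² − 4·det M = 9 − (-100) = 109; √Δ = 10.440307.
λ = (tr M ± √Δ)/2 = (-3 ± 10.440307)/2, giving (tr M − √Δ)/2 = -6.7202 and (tr M + √Δ)/2 = 3.7202.

Eigenvalues sorted in increasing order: [-6.7202, 3.7202].


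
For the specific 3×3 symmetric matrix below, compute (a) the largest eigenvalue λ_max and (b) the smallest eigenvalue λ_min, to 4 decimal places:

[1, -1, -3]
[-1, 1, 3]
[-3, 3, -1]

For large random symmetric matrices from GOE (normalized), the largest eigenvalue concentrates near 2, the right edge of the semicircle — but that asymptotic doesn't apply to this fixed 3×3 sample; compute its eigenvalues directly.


Since M is real symmetric, all three eigenvalues are real; they are the roots of det(λI − M) = λ³ − (tr M) λ² + s λ − det M, where s is the sum of the principal 2×2 minors.
tr M = 1 + 1 + (-1) = 1.
s = (1·1 − (-1)²) + (1·(-1) − (-3)²) + (1·(-1) − 3²) = 0 + (-10) + (-10) = -20.
det M (expand along row 1) = 1·(-10) − (-1)·10 + (-3)·0 = 0.
Characteristic polynomial: λ³ − λ² − 20λ = 0.
Substitute λ = y + (tr M)/3 = y + 0.333333 to remove the quadratic term: y³ + p·y + q = 0 with p = s − (tr M)²/3 = -20.333333 and q = −2(tr M)³/27 + (tr M)·s/3 − det M = -6.740741.
Three real roots ⇒ use the trigonometric (Viète) form: r = 2√(−p/3) = 5.206833, φ = arccos(3q/(p·r)) = arccos(0.191006) = 1.378610 rad.
y_k = r·cos(φ/3 − 2πk/3) for k = 0, 1, 2 gives y = 4.666667, -0.333333, -4.333333.
λ_k = y_k + 0.333333 gives λ = 5.0000, 0.0000, -4.0000 (check: the sum is 1.0000 = tr M).

Hence λ_max = 5.0000 and λ_min = -4.0000.


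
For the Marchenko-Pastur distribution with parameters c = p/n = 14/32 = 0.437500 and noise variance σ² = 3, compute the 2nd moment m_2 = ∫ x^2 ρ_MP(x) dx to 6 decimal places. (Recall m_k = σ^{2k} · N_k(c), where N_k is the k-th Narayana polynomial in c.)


E[X²] = σ⁴ (1 + c) (second MP moment). With σ² = 3 (so σ⁴ = 9) and c = 14/32 = 0.437500: E[X²] = 9 · (1 + 0.437500) = 9 · 1.437500.

So E[X^2] = 12.937500.


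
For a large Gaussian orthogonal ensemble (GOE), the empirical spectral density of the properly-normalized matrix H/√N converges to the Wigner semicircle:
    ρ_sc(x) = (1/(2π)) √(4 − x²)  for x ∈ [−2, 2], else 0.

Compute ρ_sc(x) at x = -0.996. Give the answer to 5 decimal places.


ρ_sc(x) = (1/(2π)) √(4 − x²). With x = -0.996:
  4 − x² = 4 − (-0.996)² = 4 − 0.992016 = 3.007984.
  √(4 − x²) = 1.734354.
  1/(2π) = 0.159155.
  ρ_sc(-0.996) = 0.159155 · 1.734354 = 0.276031.

Rounded to 5 decimal places: ρ_sc(-0.996) ≈ 0.27603.


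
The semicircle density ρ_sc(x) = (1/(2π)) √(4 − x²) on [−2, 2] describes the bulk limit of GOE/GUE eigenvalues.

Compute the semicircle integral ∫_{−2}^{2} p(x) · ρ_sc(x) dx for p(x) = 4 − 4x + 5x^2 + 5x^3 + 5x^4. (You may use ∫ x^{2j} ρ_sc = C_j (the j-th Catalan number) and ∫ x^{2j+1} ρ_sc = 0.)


Write p(x) = Σ a_i x^i, split into monomials and integrate each against ρ_sc separately.
Using ∫ x^{2j} ρ_sc = C_j = (1/(j+1)) C(2j, j) (Catalan numbers) and ∫ x^{2j+1} ρ_sc = 0 (odd monomials vanish by symmetry):
  i = 0 (even): a_0 · C_{0} = 4 · 1 = 4
  i = 1 (odd): ∫ x^1 ρ_sc = 0 (vanishes)
  i = 2 (even): a_2 · C_{1} = 5 · 1 = 5
  i = 3 (odd): ∫ x^3 ρ_sc = 0 (vanishes)
  i = 4 (even): a_4 · C_{2} = 5 · 2 = 10

Summing the contributions: ∫_{−2}^{2} p(x) ρ_sc(x) dx = 4 + 5 + 10 = 19.


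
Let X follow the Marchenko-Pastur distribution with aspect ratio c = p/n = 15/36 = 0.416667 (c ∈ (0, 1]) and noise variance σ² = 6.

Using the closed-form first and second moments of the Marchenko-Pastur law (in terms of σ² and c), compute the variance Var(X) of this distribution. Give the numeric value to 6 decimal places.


Recall the MP moments m_1 = E[X] = σ² and m_2 = E[X²] = σ⁴ (1 + c).
m_1 = E[X] = σ² = 6, so m_1² = 36.
m_2 = E[X²] = σ⁴ (1 + c) = 36 · (1 + 0.416667) = 36 · 1.416667 = 51.000000.
(Note m_2 − m_1² simplifies to c · σ⁴ = 0.416667 · 36.)

Var(X) = m_2 − m_1² = 51.000000 − 36 = 15.000000.
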